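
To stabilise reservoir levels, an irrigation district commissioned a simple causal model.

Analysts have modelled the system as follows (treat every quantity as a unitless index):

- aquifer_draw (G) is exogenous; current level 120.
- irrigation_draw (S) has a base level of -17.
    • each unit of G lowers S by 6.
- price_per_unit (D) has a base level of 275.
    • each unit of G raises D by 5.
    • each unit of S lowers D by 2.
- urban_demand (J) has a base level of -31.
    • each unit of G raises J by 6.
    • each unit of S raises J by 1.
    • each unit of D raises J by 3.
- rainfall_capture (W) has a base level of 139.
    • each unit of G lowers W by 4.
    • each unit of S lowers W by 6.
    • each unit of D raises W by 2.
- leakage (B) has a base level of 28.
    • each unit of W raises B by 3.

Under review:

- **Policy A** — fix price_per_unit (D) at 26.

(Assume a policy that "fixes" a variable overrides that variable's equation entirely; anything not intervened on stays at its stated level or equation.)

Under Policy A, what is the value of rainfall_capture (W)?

Policy A (D := 26):
  G = 120
  S = -17 − 6·120 = -737
  D = 26
  W = 139 − 4·120 − 6·(-737) + 2·26 = 4133

4133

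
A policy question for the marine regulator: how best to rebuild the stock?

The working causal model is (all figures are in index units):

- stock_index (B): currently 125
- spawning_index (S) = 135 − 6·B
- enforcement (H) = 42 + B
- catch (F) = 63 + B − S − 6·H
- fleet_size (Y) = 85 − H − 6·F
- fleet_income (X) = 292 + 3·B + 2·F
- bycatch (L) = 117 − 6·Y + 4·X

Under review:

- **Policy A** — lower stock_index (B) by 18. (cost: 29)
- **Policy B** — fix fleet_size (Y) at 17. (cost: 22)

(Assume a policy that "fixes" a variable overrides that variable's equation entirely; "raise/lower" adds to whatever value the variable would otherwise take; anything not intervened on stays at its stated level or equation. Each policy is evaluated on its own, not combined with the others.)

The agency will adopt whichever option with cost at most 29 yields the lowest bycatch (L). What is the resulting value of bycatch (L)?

Policy A (B − 18):
  B = 125 − 18 = 107
  S = 135 − 6·107 = -507
  H = 42 + 107 = 149
  F = 63 + 107 − (-507) − 6·149 = -217
  Y = 85 − 149 − 6·(-217) = 1238
  X = 292 + 3·107 + 2·(-217) = 179
  L = 117 − 6·1238 + 4·179 = -6595
Policy B (Y := 17):
  B = 125
  S = 135 − 6·125 = -615
  H = 42 + 125 = 167
  F = 63 + 125 − (-615) − 6·167 = -199
  Y = 17
  X = 292 + 3·125 + 2·(-199) = 269
  L = 117 − 6·17 + 4·269 = 1091
Comparing — Policy A: L=-6595, Policy B: L=1091. Lowest is -6595 (Policy A).

-6595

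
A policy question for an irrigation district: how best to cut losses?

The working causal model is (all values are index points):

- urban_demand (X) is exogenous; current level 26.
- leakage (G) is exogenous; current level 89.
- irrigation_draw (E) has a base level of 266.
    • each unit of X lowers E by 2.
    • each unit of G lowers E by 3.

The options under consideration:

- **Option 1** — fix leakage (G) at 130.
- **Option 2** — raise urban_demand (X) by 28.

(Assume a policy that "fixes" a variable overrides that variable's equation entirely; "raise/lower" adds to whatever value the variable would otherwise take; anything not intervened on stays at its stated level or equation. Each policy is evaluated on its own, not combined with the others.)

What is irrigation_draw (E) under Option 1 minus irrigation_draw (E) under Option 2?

Option 1 (G := 130):
  X = 26
  G = 130
  E = 266 − 2·26 − 3·130 = -176
Option 2 (X + 28):
  X = 26 + 28 = 54
  G = 89
  E = 266 − 2·54 − 3·89 = -109
E: -176 − (-109) = -67

-67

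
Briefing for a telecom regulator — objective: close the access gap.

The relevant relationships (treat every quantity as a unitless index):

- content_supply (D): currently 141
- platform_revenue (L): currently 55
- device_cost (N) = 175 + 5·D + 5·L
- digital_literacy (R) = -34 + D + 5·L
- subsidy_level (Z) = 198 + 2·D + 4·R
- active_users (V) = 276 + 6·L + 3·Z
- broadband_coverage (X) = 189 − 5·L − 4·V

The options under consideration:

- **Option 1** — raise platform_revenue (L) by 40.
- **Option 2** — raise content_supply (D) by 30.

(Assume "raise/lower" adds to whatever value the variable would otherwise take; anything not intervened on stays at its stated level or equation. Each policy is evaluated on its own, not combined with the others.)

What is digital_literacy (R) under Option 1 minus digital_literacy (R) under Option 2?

Option 1 (L + 40):
  D = 141
  L = 55 + 40 = 95
  R = -34 + 141 + 5·95 = 582
Option 2 (D + 30):
  D = 141 + 30 = 171
  L = 55
  R = -34 + 171 + 5·55 = 412
R: 582 − 412 = 170

170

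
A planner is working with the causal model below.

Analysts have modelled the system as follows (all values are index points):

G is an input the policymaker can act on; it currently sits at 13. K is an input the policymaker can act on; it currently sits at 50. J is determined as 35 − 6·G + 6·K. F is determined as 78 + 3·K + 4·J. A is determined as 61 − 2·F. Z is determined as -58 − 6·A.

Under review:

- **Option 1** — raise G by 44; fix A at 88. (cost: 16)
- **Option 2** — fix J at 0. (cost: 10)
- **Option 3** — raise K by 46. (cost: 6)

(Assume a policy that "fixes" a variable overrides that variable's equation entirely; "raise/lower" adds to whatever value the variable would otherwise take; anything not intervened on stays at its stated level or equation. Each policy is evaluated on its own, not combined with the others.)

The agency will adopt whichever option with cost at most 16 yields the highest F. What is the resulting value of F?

2498

Option 1 (G + 44, A := 88):
  G = 13 + 44 = 57
  K = 50
  J = 35 − 6·57 + 6·50 = -7
  F = 78 + 3·50 + 4·(-7) = 200
Option 2 (J := 0):
  G = 13
  K = 50
  J = 0
  F = 78 + 3·50 + 4·0 = 228
Option 3 (K + 46):
  G = 13
  K = 50 + 46 = 96
  J = 35 − 6·13 + 6·96 = 533
  F = 78 + 3·96 + 4·533 = 2498
Comparing — Option 1: F=200, Option 2: F=228, Option 3: F=2498. Highest is 2498 (Option 3).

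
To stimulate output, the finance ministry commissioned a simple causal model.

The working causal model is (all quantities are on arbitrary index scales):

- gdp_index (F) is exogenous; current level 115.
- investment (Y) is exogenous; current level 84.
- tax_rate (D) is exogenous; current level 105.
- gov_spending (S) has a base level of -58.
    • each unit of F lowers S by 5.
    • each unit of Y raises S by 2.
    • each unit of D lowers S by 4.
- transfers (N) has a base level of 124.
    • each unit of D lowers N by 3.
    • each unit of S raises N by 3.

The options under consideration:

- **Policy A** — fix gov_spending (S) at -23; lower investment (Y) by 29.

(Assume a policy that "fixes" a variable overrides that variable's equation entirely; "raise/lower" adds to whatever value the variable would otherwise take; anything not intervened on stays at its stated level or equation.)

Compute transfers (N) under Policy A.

-260

Policy A (S := -23, Y − 29):
  F = 115
  Y = 84 − 29 = 55
  D = 105
  S = -23
  N = 124 − 3·105 + 3·(-23) = -260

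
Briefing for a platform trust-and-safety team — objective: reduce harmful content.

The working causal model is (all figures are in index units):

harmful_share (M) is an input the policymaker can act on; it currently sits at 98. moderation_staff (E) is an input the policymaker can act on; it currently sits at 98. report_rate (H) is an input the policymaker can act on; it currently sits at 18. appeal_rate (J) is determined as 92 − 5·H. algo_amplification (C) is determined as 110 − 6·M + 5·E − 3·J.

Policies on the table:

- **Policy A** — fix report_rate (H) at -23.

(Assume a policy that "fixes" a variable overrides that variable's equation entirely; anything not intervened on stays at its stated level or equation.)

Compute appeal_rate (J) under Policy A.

Policy A (H := -23):
  H = -23
  J = 92 − 5·(-23) = 207

207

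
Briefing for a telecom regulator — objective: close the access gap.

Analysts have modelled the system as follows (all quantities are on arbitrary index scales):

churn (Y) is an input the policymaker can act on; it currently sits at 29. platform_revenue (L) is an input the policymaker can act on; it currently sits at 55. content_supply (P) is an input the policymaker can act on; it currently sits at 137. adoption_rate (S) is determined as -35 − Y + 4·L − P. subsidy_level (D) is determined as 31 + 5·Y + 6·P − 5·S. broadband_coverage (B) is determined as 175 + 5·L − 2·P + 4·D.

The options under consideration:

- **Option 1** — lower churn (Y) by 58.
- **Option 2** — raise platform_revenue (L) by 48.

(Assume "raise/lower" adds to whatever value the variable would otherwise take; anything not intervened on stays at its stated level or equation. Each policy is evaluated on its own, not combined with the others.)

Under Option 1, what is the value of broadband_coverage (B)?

Option 1 (Y − 58):
  Y = 29 − 58 = -29
  L = 55
  P = 137
  S = -35 − (-29) + 4·55 − 137 = 77
  D = 31 + 5·(-29) + 6·137 − 5·77 = 323
  B = 175 + 5·55 − 2·137 + 4·323 = 1468

1468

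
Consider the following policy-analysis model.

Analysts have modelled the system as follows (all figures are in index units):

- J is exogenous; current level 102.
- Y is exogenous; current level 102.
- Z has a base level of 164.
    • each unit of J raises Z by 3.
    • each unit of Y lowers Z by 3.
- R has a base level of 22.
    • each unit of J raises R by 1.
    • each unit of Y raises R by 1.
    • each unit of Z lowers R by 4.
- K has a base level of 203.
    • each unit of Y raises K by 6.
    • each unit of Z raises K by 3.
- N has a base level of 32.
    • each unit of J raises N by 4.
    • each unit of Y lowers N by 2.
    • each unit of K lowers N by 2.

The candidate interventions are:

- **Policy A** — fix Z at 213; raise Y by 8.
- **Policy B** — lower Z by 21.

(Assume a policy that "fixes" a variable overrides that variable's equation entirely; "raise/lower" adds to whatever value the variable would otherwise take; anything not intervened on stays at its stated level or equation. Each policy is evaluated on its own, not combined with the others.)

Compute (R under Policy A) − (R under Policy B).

Policy A (Z := 213, Y + 8):
  J = 102
  Y = 102 + 8 = 110
  Z = 213
  R = 22 + 102 + 110 − 4·213 = -618
Policy B (Z − 21):
  J = 102
  Y = 102
  Z = 164 + 3·102 − 3·102 (−21 from intervention) = 143
  R = 22 + 102 + 102 − 4·143 = -346
R: -618 − (-346) = -272

-272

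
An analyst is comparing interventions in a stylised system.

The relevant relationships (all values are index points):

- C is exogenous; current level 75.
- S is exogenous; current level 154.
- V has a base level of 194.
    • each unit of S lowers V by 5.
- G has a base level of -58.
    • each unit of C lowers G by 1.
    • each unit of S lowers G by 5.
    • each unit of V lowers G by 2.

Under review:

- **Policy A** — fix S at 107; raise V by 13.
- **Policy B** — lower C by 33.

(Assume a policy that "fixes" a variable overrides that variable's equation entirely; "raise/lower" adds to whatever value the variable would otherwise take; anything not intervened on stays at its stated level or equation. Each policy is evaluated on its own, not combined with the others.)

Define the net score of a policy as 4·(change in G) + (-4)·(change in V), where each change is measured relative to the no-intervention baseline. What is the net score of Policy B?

Baseline:
  C = 75
  S = 154
  V = 194 − 5·154 = -576
  G = -58 − 75 − 5·154 − 2·(-576) = 249
Policy B (C − 33):
  C = 75 − 33 = 42
  S = 154
  V = 194 − 5·154 = -576
  G = -58 − 42 − 5·154 − 2·(-576) = 282
ΔG = 282 − 249 = 33; ΔV = -576 − (-576) = 0
Score = 4·33 + (-4)·0 = 132

132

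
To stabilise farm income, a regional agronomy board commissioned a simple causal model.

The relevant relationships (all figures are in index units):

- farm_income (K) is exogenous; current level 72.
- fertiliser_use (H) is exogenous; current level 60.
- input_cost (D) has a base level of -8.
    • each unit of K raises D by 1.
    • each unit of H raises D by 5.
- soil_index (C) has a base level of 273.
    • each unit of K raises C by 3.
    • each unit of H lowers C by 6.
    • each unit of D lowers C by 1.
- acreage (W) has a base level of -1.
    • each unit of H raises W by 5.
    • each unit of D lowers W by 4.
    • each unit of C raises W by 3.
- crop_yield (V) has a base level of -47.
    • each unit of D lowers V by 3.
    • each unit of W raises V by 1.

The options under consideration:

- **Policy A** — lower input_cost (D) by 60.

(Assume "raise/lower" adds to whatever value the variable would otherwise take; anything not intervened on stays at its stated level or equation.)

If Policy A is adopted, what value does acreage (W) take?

Policy A (D − 60):
  K = 72
  H = 60
  D = -8 + 72 + 5·60 (−60 from intervention) = 304
  C = 273 + 3·72 − 6·60 − 304 = -175
  W = -1 + 5·60 − 4·304 + 3·(-175) = -1442

-1442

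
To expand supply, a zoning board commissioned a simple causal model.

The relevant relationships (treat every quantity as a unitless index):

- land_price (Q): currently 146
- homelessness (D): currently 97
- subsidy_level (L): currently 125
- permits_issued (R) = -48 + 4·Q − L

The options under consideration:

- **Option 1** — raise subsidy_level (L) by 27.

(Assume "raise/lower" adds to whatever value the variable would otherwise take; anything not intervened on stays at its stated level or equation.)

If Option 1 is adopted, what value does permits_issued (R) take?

Option 1 (L + 27):
  Q = 146
  L = 125 + 27 = 152
  R = -48 + 4·146 − 152 = 384

384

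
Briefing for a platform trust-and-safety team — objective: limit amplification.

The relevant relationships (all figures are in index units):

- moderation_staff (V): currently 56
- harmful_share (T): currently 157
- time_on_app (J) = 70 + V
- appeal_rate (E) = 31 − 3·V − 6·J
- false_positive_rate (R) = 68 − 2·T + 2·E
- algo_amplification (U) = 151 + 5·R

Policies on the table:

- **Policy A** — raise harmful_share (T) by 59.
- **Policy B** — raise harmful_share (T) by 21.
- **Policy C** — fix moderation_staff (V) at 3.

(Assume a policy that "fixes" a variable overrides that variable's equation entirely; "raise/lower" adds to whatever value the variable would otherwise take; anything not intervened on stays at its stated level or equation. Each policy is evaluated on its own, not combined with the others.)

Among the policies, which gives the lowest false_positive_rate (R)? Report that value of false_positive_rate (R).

-2150

Policy A (T + 59):
  V = 56
  T = 157 + 59 = 216
  J = 70 + 56 = 126
  E = 31 − 3·56 − 6·126 = -893
  R = 68 − 2·216 + 2·(-893) = -2150
Policy B (T + 21):
  V = 56
  T = 157 + 21 = 178
  J = 70 + 56 = 126
  E = 31 − 3·56 − 6·126 = -893
  R = 68 − 2·178 + 2·(-893) = -2074
Policy C (V := 3):
  V = 3
  T = 157
  J = 70 + 3 = 73
  E = 31 − 3·3 − 6·73 = -416
  R = 68 − 2·157 + 2·(-416) = -1078
Comparing — Policy A: R=-2150, Policy B: R=-2074, Policy C: R=-1078. Lowest is -2150 (Policy A).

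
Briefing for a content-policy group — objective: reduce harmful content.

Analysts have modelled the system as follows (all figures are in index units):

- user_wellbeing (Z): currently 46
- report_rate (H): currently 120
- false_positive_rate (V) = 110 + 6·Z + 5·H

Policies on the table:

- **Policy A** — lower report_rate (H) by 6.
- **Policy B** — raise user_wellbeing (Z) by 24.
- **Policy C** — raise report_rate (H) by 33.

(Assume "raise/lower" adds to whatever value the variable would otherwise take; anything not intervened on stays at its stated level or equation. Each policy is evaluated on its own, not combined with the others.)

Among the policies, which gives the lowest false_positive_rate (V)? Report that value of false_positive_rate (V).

956

Policy A (H − 6):
  Z = 46
  H = 120 − 6 = 114
  V = 110 + 6·46 + 5·114 = 956
Policy B (Z + 24):
  Z = 46 + 24 = 70
  H = 120
  V = 110 + 6·70 + 5·120 = 1130
Policy C (H + 33):
  Z = 46
  H = 120 + 33 = 153
  V = 110 + 6·46 + 5·153 = 1151
Comparing — Policy A: V=956, Policy B: V=1130, Policy C: V=1151. Lowest is 956 (Policy A).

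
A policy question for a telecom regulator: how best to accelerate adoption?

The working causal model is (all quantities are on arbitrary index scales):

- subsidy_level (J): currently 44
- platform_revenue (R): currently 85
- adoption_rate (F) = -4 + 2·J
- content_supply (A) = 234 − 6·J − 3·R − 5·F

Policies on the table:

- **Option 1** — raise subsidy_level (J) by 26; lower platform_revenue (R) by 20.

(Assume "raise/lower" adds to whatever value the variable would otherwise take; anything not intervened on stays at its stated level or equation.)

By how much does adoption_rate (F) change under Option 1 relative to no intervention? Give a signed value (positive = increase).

Baseline:
  J = 44
  F = -4 + 2·44 = 84
Option 1 (J + 26, R − 20):
  J = 44 + 26 = 70
  F = -4 + 2·70 = 136
Change in F: 136 − 84 = 52

52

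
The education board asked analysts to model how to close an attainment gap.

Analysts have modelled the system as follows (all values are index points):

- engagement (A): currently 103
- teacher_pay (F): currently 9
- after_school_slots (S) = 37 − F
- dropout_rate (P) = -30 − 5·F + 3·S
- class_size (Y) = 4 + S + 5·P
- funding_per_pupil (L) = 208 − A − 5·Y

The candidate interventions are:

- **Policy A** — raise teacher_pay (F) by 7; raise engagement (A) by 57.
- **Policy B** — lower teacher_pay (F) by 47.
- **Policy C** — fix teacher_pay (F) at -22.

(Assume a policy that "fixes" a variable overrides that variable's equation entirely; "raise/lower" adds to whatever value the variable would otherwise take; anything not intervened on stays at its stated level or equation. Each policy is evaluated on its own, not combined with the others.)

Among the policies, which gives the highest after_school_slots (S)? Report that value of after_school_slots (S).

Policy A (F + 7, A + 57):
  F = 9 + 7 = 16
  S = 37 − 16 = 21
Policy B (F − 47):
  F = 9 − 47 = -38
  S = 37 − (-38) = 75
Policy C (F := -22):
  F = -22
  S = 37 − (-22) = 59
Comparing — Policy A: S=21, Policy B: S=75, Policy C: S=59. Highest is 75 (Policy B).

75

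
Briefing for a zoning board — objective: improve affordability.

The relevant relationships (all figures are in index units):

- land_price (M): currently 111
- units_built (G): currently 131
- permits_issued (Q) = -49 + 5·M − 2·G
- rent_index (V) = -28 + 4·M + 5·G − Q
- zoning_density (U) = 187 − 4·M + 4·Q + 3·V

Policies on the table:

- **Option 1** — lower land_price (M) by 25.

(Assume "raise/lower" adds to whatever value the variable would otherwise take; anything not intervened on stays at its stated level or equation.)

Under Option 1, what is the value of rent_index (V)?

Option 1 (M − 25):
  M = 111 − 25 = 86
  G = 131
  Q = -49 + 5·86 − 2·131 = 119
  V = -28 + 4·86 + 5·131 − 119 = 852

852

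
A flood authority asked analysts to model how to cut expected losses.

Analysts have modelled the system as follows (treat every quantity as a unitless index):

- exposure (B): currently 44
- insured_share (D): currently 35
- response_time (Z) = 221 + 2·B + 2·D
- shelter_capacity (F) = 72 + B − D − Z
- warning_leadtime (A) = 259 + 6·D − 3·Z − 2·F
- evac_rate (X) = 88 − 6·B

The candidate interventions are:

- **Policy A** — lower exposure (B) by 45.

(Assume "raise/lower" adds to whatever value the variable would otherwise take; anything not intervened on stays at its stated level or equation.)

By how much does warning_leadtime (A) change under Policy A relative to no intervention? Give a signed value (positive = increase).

180

Baseline:
  B = 44
  D = 35
  Z = 221 + 2·44 + 2·35 = 379
  F = 72 + 44 − 35 − 379 = -298
  A = 259 + 6·35 − 3·379 − 2·(-298) = -72
Policy A (B − 45):
  B = 44 − 45 = -1
  D = 35
  Z = 221 + 2·(-1) + 2·35 = 289
  F = 72 + (-1) − 35 − 289 = -253
  A = 259 + 6·35 − 3·289 − 2·(-253) = 108
Change in A: 108 − (-72) = 180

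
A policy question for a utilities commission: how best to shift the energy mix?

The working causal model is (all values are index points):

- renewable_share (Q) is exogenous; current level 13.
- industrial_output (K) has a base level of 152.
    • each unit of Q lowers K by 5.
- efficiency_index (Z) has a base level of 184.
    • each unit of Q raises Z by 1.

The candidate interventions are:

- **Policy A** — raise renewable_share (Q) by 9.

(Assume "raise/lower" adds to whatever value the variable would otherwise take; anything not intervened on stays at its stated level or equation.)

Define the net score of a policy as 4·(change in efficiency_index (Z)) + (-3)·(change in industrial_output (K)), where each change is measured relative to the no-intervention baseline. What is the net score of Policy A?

171

Baseline:
  Q = 13
  K = 152 − 5·13 = 87
  Z = 184 + 13 = 197
Policy A (Q + 9):
  Q = 13 + 9 = 22
  K = 152 − 5·22 = 42
  Z = 184 + 22 = 206
ΔZ = 206 − 197 = 9; ΔK = 42 − 87 = -45
Score = 4·9 + (-3)·(-45) = 171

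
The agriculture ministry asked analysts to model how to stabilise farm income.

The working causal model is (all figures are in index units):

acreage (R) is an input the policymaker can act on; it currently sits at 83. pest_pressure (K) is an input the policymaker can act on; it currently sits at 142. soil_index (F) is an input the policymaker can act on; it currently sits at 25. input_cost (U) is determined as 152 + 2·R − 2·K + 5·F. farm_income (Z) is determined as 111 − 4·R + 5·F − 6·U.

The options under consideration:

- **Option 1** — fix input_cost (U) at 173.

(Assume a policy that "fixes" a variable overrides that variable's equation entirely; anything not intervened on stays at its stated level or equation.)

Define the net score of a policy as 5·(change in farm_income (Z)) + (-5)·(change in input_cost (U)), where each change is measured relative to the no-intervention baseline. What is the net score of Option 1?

-490

Baseline:
  R = 83
  K = 142
  F = 25
  U = 152 + 2·83 − 2·142 + 5·25 = 159
  Z = 111 − 4·83 + 5·25 − 6·159 = -1050
Option 1 (U := 173):
  R = 83
  K = 142
  F = 25
  U = 173
  Z = 111 − 4·83 + 5·25 − 6·173 = -1134
ΔZ = -1134 − (-1050) = -84; ΔU = 173 − 159 = 14
Score = 5·(-84) + (-5)·14 = -490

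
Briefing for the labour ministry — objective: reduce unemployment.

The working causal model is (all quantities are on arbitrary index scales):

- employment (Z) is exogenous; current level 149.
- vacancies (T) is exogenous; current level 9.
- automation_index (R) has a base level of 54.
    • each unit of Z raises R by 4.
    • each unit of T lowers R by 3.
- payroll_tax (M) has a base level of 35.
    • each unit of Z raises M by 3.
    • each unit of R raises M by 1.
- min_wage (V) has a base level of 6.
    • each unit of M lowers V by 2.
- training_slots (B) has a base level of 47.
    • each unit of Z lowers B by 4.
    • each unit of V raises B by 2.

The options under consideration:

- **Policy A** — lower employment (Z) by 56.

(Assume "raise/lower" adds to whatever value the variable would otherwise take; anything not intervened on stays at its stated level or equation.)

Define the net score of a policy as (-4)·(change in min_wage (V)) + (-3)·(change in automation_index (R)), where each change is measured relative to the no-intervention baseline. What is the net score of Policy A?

-2464

Baseline:
  Z = 149
  T = 9
  R = 54 + 4·149 − 3·9 = 623
  M = 35 + 3·149 + 623 = 1105
  V = 6 − 2·1105 = -2204
Policy A (Z − 56):
  Z = 149 − 56 = 93
  T = 9
  R = 54 + 4·93 − 3·9 = 399
  M = 35 + 3·93 + 399 = 713
  V = 6 − 2·713 = -1420
ΔV = -1420 − (-2204) = 784; ΔR = 399 − 623 = -224
Score = (-4)·784 + (-3)·(-224) = -2464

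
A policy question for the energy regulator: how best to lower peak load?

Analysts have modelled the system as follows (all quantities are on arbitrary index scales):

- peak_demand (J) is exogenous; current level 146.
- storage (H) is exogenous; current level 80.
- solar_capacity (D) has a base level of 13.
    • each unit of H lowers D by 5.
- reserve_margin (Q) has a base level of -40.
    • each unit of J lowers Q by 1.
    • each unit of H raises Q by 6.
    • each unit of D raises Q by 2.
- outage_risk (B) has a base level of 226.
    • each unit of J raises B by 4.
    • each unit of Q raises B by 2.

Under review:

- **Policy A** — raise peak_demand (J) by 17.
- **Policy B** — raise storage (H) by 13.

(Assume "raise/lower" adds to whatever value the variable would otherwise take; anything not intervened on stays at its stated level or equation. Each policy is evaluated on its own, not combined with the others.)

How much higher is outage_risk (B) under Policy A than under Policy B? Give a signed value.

138

Policy A (J + 17):
  J = 146 + 17 = 163
  H = 80
  D = 13 − 5·80 = -387
  Q = -40 − 163 + 6·80 + 2·(-387) = -497
  B = 226 + 4·163 + 2·(-497) = -116
Policy B (H + 13):
  J = 146
  H = 80 + 13 = 93
  D = 13 − 5·93 = -452
  Q = -40 − 146 + 6·93 + 2·(-452) = -532
  B = 226 + 4·146 + 2·(-532) = -254
B: -116 − (-254) = 138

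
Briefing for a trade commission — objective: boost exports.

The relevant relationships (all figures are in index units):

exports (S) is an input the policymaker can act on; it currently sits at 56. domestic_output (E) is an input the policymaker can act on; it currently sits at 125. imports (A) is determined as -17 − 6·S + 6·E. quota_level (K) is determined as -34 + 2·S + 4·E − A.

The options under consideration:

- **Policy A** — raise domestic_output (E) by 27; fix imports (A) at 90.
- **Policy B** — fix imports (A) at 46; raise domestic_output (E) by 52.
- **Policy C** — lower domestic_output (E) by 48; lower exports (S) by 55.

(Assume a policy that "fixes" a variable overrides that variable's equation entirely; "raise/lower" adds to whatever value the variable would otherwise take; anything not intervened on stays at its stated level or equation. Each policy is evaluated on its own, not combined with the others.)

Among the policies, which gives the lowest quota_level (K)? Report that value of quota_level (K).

Policy A (E + 27, A := 90):
  S = 56
  E = 125 + 27 = 152
  A = 90
  K = -34 + 2·56 + 4·152 − 90 = 596
Policy B (A := 46, E + 52):
  S = 56
  E = 125 + 52 = 177
  A = 46
  K = -34 + 2·56 + 4·177 − 46 = 740
Policy C (E − 48, S − 55):
  S = 56 − 55 = 1
  E = 125 − 48 = 77
  A = -17 − 6·1 + 6·77 = 439
  K = -34 + 2·1 + 4·77 − 439 = -163
Comparing — Policy A: K=596, Policy B: K=740, Policy C: K=-163. Lowest is -163 (Policy C).

-163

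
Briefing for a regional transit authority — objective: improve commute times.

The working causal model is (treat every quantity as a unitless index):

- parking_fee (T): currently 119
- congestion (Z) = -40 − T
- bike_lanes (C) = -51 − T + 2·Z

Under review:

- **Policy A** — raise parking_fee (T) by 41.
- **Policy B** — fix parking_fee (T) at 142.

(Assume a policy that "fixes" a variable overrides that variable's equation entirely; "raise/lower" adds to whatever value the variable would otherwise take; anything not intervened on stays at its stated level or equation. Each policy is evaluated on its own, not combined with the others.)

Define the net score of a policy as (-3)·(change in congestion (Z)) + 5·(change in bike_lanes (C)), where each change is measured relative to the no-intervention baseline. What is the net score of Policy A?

-492

Baseline:
  T = 119
  Z = -40 − 119 = -159
  C = -51 − 119 + 2·(-159) = -488
Policy A (T + 41):
  T = 119 + 41 = 160
  Z = -40 − 160 = -200
  C = -51 − 160 + 2·(-200) = -611
ΔZ = -200 − (-159) = -41; ΔC = -611 − (-488) = -123
Score = (-3)·(-41) + 5·(-123) = -492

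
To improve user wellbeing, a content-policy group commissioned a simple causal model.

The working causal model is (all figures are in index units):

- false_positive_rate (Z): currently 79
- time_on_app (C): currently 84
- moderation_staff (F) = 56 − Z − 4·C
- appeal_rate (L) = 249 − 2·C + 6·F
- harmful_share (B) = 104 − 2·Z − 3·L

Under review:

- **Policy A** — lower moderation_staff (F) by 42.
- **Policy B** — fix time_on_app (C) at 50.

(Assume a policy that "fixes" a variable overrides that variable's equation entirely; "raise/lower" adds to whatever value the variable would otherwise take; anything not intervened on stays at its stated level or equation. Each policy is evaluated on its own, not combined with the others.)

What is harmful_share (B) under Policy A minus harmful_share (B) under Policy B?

3408

Policy A (F − 42):
  Z = 79
  C = 84
  F = 56 − 79 − 4·84 (−42 from intervention) = -401
  L = 249 − 2·84 + 6·(-401) = -2325
  B = 104 − 2·79 − 3·(-2325) = 6921
Policy B (C := 50):
  Z = 79
  C = 50
  F = 56 − 79 − 4·50 = -223
  L = 249 − 2·50 + 6·(-223) = -1189
  B = 104 − 2·79 − 3·(-1189) = 3513
B: 6921 − 3513 = 3408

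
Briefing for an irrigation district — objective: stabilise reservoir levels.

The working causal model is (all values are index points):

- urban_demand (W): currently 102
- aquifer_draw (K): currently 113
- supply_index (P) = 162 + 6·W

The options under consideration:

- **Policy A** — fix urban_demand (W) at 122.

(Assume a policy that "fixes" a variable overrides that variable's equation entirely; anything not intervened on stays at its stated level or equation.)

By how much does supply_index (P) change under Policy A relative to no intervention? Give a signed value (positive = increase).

120

Baseline:
  W = 102
  P = 162 + 6·102 = 774
Policy A (W := 122):
  W = 122
  P = 162 + 6·122 = 894
Change in P: 894 − 774 = 120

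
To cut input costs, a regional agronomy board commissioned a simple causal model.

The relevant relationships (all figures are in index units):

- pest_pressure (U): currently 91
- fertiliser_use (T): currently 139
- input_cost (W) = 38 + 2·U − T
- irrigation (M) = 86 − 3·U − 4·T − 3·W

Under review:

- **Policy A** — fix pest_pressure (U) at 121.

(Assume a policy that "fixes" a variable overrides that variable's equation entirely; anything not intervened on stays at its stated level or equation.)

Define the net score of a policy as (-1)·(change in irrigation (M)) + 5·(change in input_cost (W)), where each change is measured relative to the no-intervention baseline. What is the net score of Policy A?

570

Baseline:
  U = 91
  T = 139
  W = 38 + 2·91 − 139 = 81
  M = 86 − 3·91 − 4·139 − 3·81 = -986
Policy A (U := 121):
  U = 121
  T = 139
  W = 38 + 2·121 − 139 = 141
  M = 86 − 3·121 − 4·139 − 3·141 = -1256
ΔM = -1256 − (-986) = -270; ΔW = 141 − 81 = 60
Score = (-1)·(-270) + 5·60 = 570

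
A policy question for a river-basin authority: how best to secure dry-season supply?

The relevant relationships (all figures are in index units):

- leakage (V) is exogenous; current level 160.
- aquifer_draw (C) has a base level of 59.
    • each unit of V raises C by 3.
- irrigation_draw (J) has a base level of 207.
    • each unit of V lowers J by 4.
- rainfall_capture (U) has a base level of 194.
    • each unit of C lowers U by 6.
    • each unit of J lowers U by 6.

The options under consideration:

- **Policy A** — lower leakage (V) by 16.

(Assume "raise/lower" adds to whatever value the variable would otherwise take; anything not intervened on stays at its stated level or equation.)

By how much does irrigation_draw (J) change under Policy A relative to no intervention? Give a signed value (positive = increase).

64

Baseline:
  V = 160
  J = 207 − 4·160 = -433
Policy A (V − 16):
  V = 160 − 16 = 144
  J = 207 − 4·144 = -369
Change in J: -369 − (-433) = 64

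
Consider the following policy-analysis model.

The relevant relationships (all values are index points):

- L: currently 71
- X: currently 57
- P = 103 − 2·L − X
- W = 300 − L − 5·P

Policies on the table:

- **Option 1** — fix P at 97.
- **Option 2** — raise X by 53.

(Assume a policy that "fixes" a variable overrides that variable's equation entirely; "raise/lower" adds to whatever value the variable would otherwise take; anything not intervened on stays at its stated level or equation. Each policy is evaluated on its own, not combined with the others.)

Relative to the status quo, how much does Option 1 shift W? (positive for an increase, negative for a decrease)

-965

Baseline:
  L = 71
  X = 57
  P = 103 − 2·71 − 57 = -96
  W = 300 − 71 − 5·(-96) = 709
Option 1 (P := 97):
  L = 71
  X = 57
  P = 97
  W = 300 − 71 − 5·97 = -256
Change in W: -256 − 709 = -965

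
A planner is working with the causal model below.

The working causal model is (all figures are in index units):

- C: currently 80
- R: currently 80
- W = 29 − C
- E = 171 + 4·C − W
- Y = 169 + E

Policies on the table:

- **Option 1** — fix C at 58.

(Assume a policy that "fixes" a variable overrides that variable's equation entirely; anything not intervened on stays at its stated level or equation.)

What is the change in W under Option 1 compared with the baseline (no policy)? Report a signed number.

Baseline:
  C = 80
  W = 29 − 80 = -51
Option 1 (C := 58):
  C = 58
  W = 29 − 58 = -29
Change in W: -29 − (-51) = 22

22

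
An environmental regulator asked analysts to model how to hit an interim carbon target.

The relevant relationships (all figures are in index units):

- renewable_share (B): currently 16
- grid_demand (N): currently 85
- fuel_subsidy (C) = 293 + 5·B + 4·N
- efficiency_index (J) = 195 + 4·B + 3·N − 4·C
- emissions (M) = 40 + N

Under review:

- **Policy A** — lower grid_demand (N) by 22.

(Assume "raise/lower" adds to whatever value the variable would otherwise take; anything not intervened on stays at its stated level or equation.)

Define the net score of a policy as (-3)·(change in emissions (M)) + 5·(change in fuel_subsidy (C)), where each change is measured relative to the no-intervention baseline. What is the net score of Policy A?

Baseline:
  B = 16
  N = 85
  C = 293 + 5·16 + 4·85 = 713
  M = 40 + 85 = 125
Policy A (N − 22):
  B = 16
  N = 85 − 22 = 63
  C = 293 + 5·16 + 4·63 = 625
  M = 40 + 63 = 103
ΔM = 103 − 125 = -22; ΔC = 625 − 713 = -88
Score = (-3)·(-22) + 5·(-88) = -374

-374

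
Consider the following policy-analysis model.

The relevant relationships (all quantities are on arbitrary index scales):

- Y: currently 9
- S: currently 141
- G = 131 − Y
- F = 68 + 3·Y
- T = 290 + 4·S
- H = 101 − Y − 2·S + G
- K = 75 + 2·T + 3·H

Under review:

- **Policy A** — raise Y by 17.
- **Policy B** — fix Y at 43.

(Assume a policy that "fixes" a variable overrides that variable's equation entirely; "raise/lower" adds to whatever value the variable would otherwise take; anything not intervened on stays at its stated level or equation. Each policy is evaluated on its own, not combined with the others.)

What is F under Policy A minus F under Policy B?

Policy A (Y + 17):
  Y = 9 + 17 = 26
  F = 68 + 3·26 = 146
Policy B (Y := 43):
  Y = 43
  F = 68 + 3·43 = 197
F: 146 − 197 = -51

-51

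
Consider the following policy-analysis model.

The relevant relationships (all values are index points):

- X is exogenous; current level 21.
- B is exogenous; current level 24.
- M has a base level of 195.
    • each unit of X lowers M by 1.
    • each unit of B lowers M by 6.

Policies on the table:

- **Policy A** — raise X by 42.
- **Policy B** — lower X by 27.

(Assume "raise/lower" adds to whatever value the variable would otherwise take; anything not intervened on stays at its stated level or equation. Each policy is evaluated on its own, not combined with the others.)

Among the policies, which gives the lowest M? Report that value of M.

Policy A (X + 42):
  X = 21 + 42 = 63
  B = 24
  M = 195 − 63 − 6·24 = -12
Policy B (X − 27):
  X = 21 − 27 = -6
  B = 24
  M = 195 − (-6) − 6·24 = 57
Comparing — Policy A: M=-12, Policy B: M=57. Lowest is -12 (Policy A).

-12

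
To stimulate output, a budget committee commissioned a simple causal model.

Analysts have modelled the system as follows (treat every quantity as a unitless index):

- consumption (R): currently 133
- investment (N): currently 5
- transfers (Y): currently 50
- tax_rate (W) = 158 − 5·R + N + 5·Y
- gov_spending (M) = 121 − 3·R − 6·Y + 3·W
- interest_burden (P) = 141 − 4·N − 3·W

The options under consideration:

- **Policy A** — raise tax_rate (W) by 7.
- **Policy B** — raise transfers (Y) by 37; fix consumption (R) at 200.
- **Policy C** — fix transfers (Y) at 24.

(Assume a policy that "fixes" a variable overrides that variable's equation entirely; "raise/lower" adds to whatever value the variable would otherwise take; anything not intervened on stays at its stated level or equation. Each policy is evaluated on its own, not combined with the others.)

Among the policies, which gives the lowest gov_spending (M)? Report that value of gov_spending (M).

-2207

Policy A (W + 7):
  R = 133
  N = 5
  Y = 50
  W = 158 − 5·133 + 5 + 5·50 (+7 from intervention) = -245
  M = 121 − 3·133 − 6·50 + 3·(-245) = -1313
Policy B (Y + 37, R := 200):
  R = 200
  N = 5
  Y = 50 + 37 = 87
  W = 158 − 5·200 + 5 + 5·87 = -402
  M = 121 − 3·200 − 6·87 + 3·(-402) = -2207
Policy C (Y := 24):
  R = 133
  N = 5
  Y = 24
  W = 158 − 5·133 + 5 + 5·24 = -382
  M = 121 − 3·133 − 6·24 + 3·(-382) = -1568
Comparing — Policy A: M=-1313, Policy B: M=-2207, Policy C: M=-1568. Lowest is -2207 (Policy B).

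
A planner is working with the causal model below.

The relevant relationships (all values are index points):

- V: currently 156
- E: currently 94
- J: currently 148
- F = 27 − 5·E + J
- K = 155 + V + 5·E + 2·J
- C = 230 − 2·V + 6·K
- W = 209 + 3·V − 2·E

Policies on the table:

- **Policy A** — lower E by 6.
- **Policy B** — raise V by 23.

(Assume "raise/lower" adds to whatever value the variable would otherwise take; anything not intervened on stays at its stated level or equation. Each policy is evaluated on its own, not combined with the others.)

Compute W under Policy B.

Policy B (V + 23):
  V = 156 + 23 = 179
  E = 94
  W = 209 + 3·179 − 2·94 = 558

558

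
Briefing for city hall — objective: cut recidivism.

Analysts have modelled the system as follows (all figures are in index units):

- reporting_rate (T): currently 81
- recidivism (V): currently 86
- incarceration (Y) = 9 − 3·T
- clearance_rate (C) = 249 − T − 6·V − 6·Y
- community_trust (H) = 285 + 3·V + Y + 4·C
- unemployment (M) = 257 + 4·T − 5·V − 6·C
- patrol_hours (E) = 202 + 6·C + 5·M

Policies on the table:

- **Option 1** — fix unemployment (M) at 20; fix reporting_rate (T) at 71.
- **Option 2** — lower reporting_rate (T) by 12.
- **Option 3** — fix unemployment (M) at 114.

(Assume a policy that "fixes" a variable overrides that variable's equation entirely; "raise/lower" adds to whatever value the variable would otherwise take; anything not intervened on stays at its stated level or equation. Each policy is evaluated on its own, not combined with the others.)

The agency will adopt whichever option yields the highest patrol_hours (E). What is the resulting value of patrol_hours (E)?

Option 1 (M := 20, T := 71):
  T = 71
  V = 86
  Y = 9 − 3·71 = -204
  C = 249 − 71 − 6·86 − 6·(-204) = 886
  M = 20
  E = 202 + 6·886 + 5·20 = 5618
Option 2 (T − 12):
  T = 81 − 12 = 69
  V = 86
  Y = 9 − 3·69 = -198
  C = 249 − 69 − 6·86 − 6·(-198) = 852
  M = 257 + 4·69 − 5·86 − 6·852 = -5009
  E = 202 + 6·852 + 5·(-5009) = -19731
Option 3 (M := 114):
  T = 81
  V = 86
  Y = 9 − 3·81 = -234
  C = 249 − 81 − 6·86 − 6·(-234) = 1056
  M = 114
  E = 202 + 6·1056 + 5·114 = 7108
Comparing — Option 1: E=5618, Option 2: E=-19731, Option 3: E=7108. Highest is 7108 (Option 3).

7108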